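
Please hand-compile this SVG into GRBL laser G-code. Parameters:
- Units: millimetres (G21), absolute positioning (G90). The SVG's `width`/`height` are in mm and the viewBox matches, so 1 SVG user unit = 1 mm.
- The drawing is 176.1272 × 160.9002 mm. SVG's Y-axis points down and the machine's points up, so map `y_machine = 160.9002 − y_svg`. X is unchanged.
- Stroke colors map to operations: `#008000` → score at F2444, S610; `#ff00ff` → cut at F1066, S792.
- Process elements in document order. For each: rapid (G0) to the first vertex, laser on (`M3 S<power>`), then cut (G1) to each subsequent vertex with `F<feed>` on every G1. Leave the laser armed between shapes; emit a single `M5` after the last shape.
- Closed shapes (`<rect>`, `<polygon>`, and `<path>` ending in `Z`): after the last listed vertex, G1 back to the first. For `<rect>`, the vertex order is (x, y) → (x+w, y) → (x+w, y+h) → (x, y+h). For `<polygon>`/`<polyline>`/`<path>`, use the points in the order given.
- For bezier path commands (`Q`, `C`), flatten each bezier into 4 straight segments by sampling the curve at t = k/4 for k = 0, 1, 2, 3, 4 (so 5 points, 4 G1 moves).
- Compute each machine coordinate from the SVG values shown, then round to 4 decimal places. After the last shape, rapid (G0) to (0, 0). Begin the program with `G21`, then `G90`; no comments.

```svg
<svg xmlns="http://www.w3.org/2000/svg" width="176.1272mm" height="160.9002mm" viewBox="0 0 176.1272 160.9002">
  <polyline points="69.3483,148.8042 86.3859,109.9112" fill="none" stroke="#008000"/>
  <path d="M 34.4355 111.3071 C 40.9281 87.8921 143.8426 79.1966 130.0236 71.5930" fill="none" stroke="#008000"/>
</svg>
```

G21
G90
G0 X69.3483 Y12.0960
M3 S610
G1 X86.3859 Y50.9890 F2444
G0 X34.4355 Y49.5931
M3 S610
G1 X54.0535 Y64.6074 F2444
G1 X89.8464 Y75.3794 F2444
G1 X121.8309 Y83.1868 F2444
G1 X130.0236 Y89.3072 F2444
M5
G0 X0.0000 Y0.0000

1 u = 1 mm; y_m = 160.9002 − y.

[1] `<polyline>` line segment, #008000→score S610 F2444: (69.3483,12.0960) → (86.3859,50.9890)

[2] `<path>` cubic bezier, #008000→score S610 F2444: (34.4355,49.5931) → (54.0535,64.6074) → (89.8464,75.3794) → (121.8309,83.1868) → (130.0236,89.3072)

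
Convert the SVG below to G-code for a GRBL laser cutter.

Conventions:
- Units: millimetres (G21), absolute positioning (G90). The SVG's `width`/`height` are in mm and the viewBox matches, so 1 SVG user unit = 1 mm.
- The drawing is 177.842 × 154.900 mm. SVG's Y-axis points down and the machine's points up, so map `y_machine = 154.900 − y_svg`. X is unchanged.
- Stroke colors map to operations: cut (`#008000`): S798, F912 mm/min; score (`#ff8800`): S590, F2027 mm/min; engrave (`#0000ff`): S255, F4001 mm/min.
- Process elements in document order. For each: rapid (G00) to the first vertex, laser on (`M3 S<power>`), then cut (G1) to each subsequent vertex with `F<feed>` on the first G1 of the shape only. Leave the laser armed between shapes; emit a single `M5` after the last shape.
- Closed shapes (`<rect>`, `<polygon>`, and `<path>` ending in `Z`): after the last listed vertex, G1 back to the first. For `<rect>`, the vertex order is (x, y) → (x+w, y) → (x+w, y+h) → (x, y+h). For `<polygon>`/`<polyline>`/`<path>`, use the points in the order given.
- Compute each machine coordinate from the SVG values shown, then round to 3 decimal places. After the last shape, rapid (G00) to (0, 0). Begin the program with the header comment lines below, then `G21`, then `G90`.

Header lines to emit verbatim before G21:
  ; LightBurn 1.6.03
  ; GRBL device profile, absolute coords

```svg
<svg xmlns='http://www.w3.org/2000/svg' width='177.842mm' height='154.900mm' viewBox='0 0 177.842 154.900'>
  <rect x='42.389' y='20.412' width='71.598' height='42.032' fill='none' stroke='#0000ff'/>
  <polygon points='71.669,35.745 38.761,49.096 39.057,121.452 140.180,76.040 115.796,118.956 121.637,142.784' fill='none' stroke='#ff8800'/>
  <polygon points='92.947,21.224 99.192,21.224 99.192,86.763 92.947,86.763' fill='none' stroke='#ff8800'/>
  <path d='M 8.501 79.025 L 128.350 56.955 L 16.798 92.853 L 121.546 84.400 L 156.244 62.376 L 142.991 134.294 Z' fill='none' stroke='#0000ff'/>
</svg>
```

; LightBurn 1.6.03
; GRBL device profile, absolute coords
G21
G90
G00 X42.389 Y134.488
M3 S255
G1 X113.987 Y134.488 F4001
G1 X113.987 Y92.456
G1 X42.389 Y92.456
G1 X42.389 Y134.488
G00 X71.669 Y119.155
M3 S590
G1 X38.761 Y105.804 F2027
G1 X39.057 Y33.448
G1 X140.180 Y78.860
G1 X115.796 Y35.944
G1 X121.637 Y12.116
G1 X71.669 Y119.155
G00 X92.947 Y133.676
M3 S590
G1 X99.192 Y133.676 F2027
G1 X99.192 Y68.137
G1 X92.947 Y68.137
G1 X92.947 Y133.676
G00 X8.501 Y75.875
M3 S255
G1 X128.350 Y97.945 F4001
G1 X16.798 Y62.047
G1 X121.546 Y70.500
G1 X156.244 Y92.524
G1 X142.991 Y20.606
G1 X8.501 Y75.875
M5
G00 X0.000 Y0.000

Since the viewBox matches the mm dimensions, user units are millimetres directly. The only transform is the Y-flip y_m = 154.900 − y_svg.

Shape 1 is a rectangle drawn with `<rect>`. Its stroke #0000ff means engrave at S255, F4001. After flipping Y the toolpath is (42.389,134.488) → (113.987,134.488) → (113.987,92.456) → (42.389,92.456) → (42.389,134.488), returning to the start.

Shape 2 is a closed polygon drawn with `<polygon>`. Its stroke #ff8800 means score at S590, F2027. After flipping Y the toolpath is (71.669,119.155) → (38.761,105.804) → (39.057,33.448) → (140.180,78.860) → (115.796,35.944) → (121.637,12.116) → (71.669,119.155), returning to the start.

Shape 3 is a rectangle drawn with `<polygon>`. Its stroke #ff8800 means score at S590, F2027. After flipping Y the toolpath is (92.947,133.676) → (99.192,133.676) → (99.192,68.137) → (92.947,68.137) → (92.947,133.676), returning to the start.

Shape 4 is a closed polygon drawn with `<path>`. Its stroke #0000ff means engrave at S255, F4001. After flipping Y the toolpath is (8.501,75.875) → (128.350,97.945) → (16.798,62.047) → (121.546,70.500) → (156.244,92.524) → (142.991,20.606) → (8.501,75.875), returning to the start.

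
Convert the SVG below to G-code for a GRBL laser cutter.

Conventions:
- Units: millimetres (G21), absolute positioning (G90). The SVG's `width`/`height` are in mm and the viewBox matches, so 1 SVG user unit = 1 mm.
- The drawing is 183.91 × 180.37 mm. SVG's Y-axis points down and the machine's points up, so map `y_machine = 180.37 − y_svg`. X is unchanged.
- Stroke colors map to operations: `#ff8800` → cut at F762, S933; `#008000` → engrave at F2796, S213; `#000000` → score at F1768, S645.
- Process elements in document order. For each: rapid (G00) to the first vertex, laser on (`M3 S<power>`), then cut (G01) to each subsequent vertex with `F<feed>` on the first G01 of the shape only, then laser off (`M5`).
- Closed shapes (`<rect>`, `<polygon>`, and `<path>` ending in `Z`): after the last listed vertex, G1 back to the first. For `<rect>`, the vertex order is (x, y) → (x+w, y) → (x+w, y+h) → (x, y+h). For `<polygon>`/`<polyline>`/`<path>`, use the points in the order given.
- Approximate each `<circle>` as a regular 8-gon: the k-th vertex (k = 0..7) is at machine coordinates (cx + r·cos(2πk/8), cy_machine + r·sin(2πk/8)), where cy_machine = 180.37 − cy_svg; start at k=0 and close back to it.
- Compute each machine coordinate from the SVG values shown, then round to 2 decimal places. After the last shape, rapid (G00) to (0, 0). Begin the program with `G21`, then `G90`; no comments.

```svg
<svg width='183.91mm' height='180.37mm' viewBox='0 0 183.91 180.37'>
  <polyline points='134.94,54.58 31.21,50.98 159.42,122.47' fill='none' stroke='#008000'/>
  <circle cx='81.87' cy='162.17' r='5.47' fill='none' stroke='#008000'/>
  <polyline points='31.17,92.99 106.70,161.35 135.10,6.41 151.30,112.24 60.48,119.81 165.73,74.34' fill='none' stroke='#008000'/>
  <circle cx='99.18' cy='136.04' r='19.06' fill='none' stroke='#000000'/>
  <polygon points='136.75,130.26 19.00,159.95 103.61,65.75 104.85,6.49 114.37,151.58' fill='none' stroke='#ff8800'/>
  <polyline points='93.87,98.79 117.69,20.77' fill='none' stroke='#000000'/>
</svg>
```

G21
G90
G00 X134.94 Y125.79
M3 S213
G01 X31.21 Y129.39 F2796
G01 X159.42 Y57.90
M5
G00 X87.34 Y18.20
M3 S213
G01 X85.74 Y22.07 F2796
G01 X81.87 Y23.67
G01 X78.00 Y22.07
G01 X76.40 Y18.20
G01 X78.00 Y14.33
G01 X81.87 Y12.73
G01 X85.74 Y14.33
G01 X87.34 Y18.20
M5
G00 X31.17 Y87.38
M3 S213
G01 X106.70 Y19.02 F2796
G01 X135.10 Y173.96
G01 X151.30 Y68.13
G01 X60.48 Y60.56
G01 X165.73 Y106.03
M5
G00 X118.24 Y44.33
M3 S645
G01 X112.66 Y57.81 F1768
G01 X99.18 Y63.39
G01 X85.70 Y57.81
G01 X80.12 Y44.33
G01 X85.70 Y30.85
G01 X99.18 Y25.27
G01 X112.66 Y30.85
G01 X118.24 Y44.33
M5
G00 X136.75 Y50.11
M3 S933
G01 X19.00 Y20.42 F762
G01 X103.61 Y114.62
G01 X104.85 Y173.88
G01 X114.37 Y28.79
G01 X136.75 Y50.11
M5
G00 X93.87 Y81.58
M3 S645
G01 X117.69 Y159.60 F1768
M5
G00 X0.00 Y0.00

viewBox `0 0 183.91 180.37` with mm width/height → 1 unit = 1 mm. Flip: y_m = 180.37 − y_svg.

**Shape 1** — `<polyline>` open polyline, stroke `#008000` → engrave (S213, F2796). Machine vertices: (134.94,125.79) → (31.21,129.39) → (159.42,57.90). Open path.

**Shape 2** — `<circle>` circle, stroke `#008000` → engrave (S213, F2796). Machine vertices: (87.34,18.20) → (85.74,22.07) → (81.87,23.67) → (78.00,22.07) → (76.40,18.20) → (78.00,14.33) → (81.87,12.73) → (85.74,14.33) → (87.34,18.20). Closed: final G1 returns to the first vertex.

**Shape 3** — `<polyline>` open polyline, stroke `#008000` → engrave (S213, F2796). Machine vertices: (31.17,87.38) → (106.70,19.02) → (135.10,173.96) → (151.30,68.13) → (60.48,60.56) → (165.73,106.03). Open path.

**Shape 4** — `<circle>` circle, stroke `#000000` → score (S645, F1768). Machine vertices: (118.24,44.33) → (112.66,57.81) → (99.18,63.39) → (85.70,57.81) → (80.12,44.33) → (85.70,30.85) → (99.18,25.27) → (112.66,30.85) → (118.24,44.33). Closed: final G1 returns to the first vertex.

**Shape 5** — `<polygon>` closed polygon, stroke `#ff8800` → cut (S933, F762). Machine vertices: (136.75,50.11) → (19.00,20.42) → (103.61,114.62) → (104.85,173.88) → (114.37,28.79) → (136.75,50.11). Closed: final G1 returns to the first vertex.

**Shape 6** — `<polyline>` line segment, stroke `#000000` → score (S645, F1768). Machine vertices: (93.87,81.58) → (117.69,159.60). Open path.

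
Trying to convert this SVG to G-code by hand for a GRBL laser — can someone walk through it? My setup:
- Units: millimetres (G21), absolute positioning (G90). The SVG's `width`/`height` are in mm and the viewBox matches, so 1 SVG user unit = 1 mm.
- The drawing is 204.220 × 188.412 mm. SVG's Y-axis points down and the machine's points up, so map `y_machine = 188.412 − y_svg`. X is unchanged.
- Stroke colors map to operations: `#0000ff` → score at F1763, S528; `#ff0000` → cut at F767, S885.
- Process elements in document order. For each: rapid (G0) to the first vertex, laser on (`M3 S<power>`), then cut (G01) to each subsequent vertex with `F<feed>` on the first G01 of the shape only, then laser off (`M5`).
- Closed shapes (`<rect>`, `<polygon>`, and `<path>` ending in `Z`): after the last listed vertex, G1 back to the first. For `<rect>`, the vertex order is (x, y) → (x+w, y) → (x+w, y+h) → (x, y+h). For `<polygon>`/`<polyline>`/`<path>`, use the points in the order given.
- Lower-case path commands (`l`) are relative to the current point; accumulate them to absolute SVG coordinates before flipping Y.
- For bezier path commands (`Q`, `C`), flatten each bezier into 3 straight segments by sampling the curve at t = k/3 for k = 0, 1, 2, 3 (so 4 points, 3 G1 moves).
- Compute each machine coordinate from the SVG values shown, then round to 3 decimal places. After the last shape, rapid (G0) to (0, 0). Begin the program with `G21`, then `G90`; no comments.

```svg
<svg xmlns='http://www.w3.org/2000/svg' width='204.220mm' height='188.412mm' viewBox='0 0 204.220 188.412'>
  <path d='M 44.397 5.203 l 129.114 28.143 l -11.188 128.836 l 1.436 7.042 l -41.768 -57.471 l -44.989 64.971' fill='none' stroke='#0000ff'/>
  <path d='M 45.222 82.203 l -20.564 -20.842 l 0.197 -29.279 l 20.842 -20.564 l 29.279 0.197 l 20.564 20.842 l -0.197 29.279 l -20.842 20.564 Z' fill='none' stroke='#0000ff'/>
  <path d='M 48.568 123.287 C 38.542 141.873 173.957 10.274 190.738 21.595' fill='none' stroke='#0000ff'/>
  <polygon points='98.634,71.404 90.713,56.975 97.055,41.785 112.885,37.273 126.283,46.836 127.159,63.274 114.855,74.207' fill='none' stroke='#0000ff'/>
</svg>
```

G21
G90
G0 X44.397 Y183.209
M3 S528
G01 X173.511 Y155.066 F1763
G01 X162.323 Y26.230
G01 X163.759 Y19.188
G01 X121.991 Y76.659
G01 X77.002 Y11.688
M5
G0 X45.222 Y106.209
M3 S528
G01 X24.658 Y127.051 F1763
G01 X24.855 Y156.330
G01 X45.697 Y176.894
G01 X74.976 Y176.697
G01 X95.540 Y155.855
G01 X95.343 Y126.576
G01 X74.501 Y106.012
G01 X45.222 Y106.209
M5
G0 X48.568 Y65.125
M3 S528
G01 X77.242 Y85.745 F1763
G01 X144.193 Y141.354
G01 X190.738 Y166.817
M5
G0 X98.634 Y117.008
M3 S528
G01 X90.713 Y131.437 F1763
G01 X97.055 Y146.627
G01 X112.885 Y151.139
G01 X126.283 Y141.576
G01 X127.159 Y125.138
G01 X114.855 Y114.205
G01 X98.634 Y117.008
M5
G0 X0.000 Y0.000

viewBox `0 0 204.220 188.412` with mm width/height → 1 unit = 1 mm. Flip: y_m = 188.412 − y_svg.

**Shape 1** — `<path>` open polyline, stroke `#0000ff` → score (S528, F1763). Machine vertices: (44.397,183.209) → (173.511,155.066) → (162.323,26.230) → (163.759,19.188) → (121.991,76.659) → (77.002,11.688). Open path.

**Shape 2** — `<path>` regular polygon, stroke `#0000ff` → score (S528, F1763). Machine vertices: (45.222,106.209) → (24.658,127.051) → (24.855,156.330) → (45.697,176.894) → (74.976,176.697) → (95.540,155.855) → (95.343,126.576) → (74.501,106.012) → (45.222,106.209). Closed: final G1 returns to the first vertex.

**Shape 3** — `<path>` cubic bezier, stroke `#0000ff` → score (S528, F1763). Control points (SVG): P0=(48.568,123.287), P1=(38.542,141.873), P2=(173.957,10.274), P3=(190.738,21.595); sampled at t=k/3. Machine vertices: (48.568,65.125) → (77.242,85.745) → (144.193,141.354) → (190.738,166.817). Open path.

**Shape 4** — `<polygon>` regular polygon, stroke `#0000ff` → score (S528, F1763). Machine vertices: (98.634,117.008) → (90.713,131.437) → (97.055,146.627) → (112.885,151.139) → (126.283,141.576) → (127.159,125.138) → (114.855,114.205) → (98.634,117.008). Closed: final G1 returns to the first vertex.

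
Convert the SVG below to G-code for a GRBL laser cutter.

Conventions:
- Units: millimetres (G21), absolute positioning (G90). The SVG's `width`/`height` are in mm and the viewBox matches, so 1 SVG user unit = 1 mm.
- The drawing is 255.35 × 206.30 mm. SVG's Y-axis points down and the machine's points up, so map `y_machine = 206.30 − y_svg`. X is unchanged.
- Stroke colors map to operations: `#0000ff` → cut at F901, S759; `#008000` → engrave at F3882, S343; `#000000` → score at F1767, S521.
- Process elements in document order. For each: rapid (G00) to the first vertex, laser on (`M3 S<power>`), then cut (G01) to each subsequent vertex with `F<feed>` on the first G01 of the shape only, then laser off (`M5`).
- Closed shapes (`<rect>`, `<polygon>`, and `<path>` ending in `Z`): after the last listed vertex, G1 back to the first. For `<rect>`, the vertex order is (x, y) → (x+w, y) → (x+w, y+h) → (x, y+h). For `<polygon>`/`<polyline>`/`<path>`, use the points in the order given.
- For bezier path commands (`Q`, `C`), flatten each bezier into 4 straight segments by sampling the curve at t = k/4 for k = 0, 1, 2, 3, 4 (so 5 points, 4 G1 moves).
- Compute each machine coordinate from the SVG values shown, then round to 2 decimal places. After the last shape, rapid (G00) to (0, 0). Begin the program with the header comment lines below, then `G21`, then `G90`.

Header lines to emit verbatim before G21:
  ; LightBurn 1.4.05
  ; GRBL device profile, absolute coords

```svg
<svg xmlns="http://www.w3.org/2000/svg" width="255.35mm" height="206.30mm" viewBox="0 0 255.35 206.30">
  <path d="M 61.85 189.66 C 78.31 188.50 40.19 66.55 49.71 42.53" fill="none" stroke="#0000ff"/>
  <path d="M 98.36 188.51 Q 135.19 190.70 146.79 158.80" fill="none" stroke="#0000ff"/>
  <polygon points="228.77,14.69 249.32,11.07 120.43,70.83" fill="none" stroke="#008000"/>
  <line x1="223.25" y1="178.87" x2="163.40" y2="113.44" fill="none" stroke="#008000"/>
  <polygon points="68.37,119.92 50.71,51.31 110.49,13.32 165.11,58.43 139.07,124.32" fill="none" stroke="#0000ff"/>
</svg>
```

Since the viewBox matches the mm dimensions, user units are millimetres directly. The only transform is the Y-flip y_m = 206.30 − y_svg.

Shape 1 is a cubic bezier drawn with `<path>`. Its stroke #0000ff means cut at S759, F901. After flipping Y the toolpath is (61.85,16.64) → (65.56,36.74) → (58.38,81.63) → (49.91,130.81) → (49.71,163.77).

Shape 2 is a quadratic bezier drawn with `<path>`. Its stroke #0000ff means cut at S759, F901. After flipping Y the toolpath is (98.36,17.79) → (115.20,18.83) → (128.88,24.12) → (139.41,33.68) → (146.79,47.50).

Shape 3 is a closed polygon drawn with `<polygon>`. Its stroke #008000 means engrave at S343, F3882. After flipping Y the toolpath is (228.77,191.61) → (249.32,195.23) → (120.43,135.47) → (228.77,191.61), returning to the start.

Shape 4 is a line segment drawn with `<line>`. Its stroke #008000 means engrave at S343, F3882. After flipping Y the toolpath is (223.25,27.43) → (163.40,92.86).

Shape 5 is a regular polygon drawn with `<polygon>`. Its stroke #0000ff means cut at S759, F901. After flipping Y the toolpath is (68.37,86.38) → (50.71,154.99) → (110.49,192.98) → (165.11,147.87) → (139.07,81.98) → (68.37,86.38), returning to the start.

; LightBurn 1.4.05
; GRBL device profile, absolute coords
G21
G90
G00 X61.85 Y16.64
M3 S759
G01 X65.56 Y36.74 F901
G01 X58.38 Y81.63
G01 X49.91 Y130.81
G01 X49.71 Y163.77
M5
G00 X98.36 Y17.79
M3 S759
G01 X115.20 Y18.83 F901
G01 X128.88 Y24.12
G01 X139.41 Y33.68
G01 X146.79 Y47.50
M5
G00 X228.77 Y191.61
M3 S343
G01 X249.32 Y195.23 F3882
G01 X120.43 Y135.47
G01 X228.77 Y191.61
M5
G00 X223.25 Y27.43
M3 S343
G01 X163.40 Y92.86 F3882
M5
G00 X68.37 Y86.38
M3 S759
G01 X50.71 Y154.99 F901
G01 X110.49 Y192.98
G01 X165.11 Y147.87
G01 X139.07 Y81.98
G01 X68.37 Y86.38
M5
G00 X0.00 Y0.00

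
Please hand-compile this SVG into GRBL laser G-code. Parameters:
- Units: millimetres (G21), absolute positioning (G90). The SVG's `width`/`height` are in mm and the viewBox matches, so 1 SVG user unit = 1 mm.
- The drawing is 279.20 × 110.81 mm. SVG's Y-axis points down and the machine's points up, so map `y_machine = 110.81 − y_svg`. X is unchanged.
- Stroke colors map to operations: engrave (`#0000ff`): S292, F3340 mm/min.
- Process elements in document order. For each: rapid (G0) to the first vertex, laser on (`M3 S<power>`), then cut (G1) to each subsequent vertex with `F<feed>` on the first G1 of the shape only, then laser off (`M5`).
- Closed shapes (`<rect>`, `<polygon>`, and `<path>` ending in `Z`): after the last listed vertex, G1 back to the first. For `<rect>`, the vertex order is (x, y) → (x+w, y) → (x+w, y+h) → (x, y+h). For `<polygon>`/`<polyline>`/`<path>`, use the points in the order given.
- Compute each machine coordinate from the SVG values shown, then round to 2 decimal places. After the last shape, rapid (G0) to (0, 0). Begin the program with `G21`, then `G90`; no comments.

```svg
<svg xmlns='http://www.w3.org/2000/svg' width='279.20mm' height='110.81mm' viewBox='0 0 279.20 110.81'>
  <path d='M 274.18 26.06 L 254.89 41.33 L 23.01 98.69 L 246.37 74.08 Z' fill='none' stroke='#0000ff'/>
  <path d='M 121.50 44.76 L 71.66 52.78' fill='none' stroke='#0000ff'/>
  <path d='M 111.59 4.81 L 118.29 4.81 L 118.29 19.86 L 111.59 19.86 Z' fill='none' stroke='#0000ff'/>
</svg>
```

Since the viewBox matches the mm dimensions, user units are millimetres directly. The only transform is the Y-flip y_m = 110.81 − y_svg.

Shape 1 is a closed polygon drawn with `<path>`. Its stroke #0000ff means engrave at S292, F3340. After flipping Y the toolpath is (274.18,84.75) → (254.89,69.48) → (23.01,12.12) → (246.37,36.73) → (274.18,84.75), returning to the start.

Shape 2 is a line segment drawn with `<path>`. Its stroke #0000ff means engrave at S292, F3340. After flipping Y the toolpath is (121.50,66.05) → (71.66,58.03).

Shape 3 is a rectangle drawn with `<path>`. Its stroke #0000ff means engrave at S292, F3340. After flipping Y the toolpath is (111.59,106.00) → (118.29,106.00) → (118.29,90.95) → (111.59,90.95) → (111.59,106.00), returning to the start.

G21
G90
G0 X274.18 Y84.75
M3 S292
G1 X254.89 Y69.48 F3340
G1 X23.01 Y12.12
G1 X246.37 Y36.73
G1 X274.18 Y84.75
M5
G0 X121.50 Y66.05
M3 S292
G1 X71.66 Y58.03 F3340
M5
G0 X111.59 Y106.00
M3 S292
G1 X118.29 Y106.00 F3340
G1 X118.29 Y90.95
G1 X111.59 Y90.95
G1 X111.59 Y106.00
M5
G0 X0.00 Y0.00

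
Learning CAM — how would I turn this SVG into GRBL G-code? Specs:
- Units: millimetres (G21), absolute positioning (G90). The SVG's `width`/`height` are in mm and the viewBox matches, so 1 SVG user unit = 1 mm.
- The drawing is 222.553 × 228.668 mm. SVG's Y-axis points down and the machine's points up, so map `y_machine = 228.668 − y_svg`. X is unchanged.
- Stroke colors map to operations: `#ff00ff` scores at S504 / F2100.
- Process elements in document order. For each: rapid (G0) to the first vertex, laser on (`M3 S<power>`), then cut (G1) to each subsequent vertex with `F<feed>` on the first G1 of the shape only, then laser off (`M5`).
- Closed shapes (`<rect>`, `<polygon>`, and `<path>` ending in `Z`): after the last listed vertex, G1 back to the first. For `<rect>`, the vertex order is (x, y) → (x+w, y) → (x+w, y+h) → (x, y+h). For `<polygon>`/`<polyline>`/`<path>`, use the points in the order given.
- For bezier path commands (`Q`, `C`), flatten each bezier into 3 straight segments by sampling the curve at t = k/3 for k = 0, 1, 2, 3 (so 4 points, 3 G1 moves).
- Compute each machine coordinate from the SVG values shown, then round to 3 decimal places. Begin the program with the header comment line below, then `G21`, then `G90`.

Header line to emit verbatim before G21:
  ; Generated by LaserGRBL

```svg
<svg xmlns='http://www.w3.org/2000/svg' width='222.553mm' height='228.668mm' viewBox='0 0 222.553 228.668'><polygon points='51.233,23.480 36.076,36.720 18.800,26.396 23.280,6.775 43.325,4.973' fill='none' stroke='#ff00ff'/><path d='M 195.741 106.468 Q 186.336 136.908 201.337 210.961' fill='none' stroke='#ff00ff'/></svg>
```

viewBox `0 0 222.553 228.668` with mm width/height → 1 unit = 1 mm. Flip: y_m = 228.668 − y_svg.

**Shape 1** — `<polygon>` regular polygon, stroke `#ff00ff` → score (S504, F2100). Machine vertices: (51.233,205.188) → (36.076,191.948) → (18.800,202.272) → (23.280,221.893) → (43.325,223.695) → (51.233,205.188). Closed: final G1 returns to the first vertex.

**Shape 2** — `<path>` quadratic bezier, stroke `#ff00ff` → score (S504, F2100). Control points (SVG): P0=(195.741,106.468), P1=(186.336,136.908), P2=(201.337,210.961); sampled at t=k/3. Machine vertices: (195.741,122.200) → (192.183,97.061) → (194.048,62.230) → (201.337,17.707). Open path.

; Generated by LaserGRBL
G21
G90
G0 X51.233 Y205.188
M3 S504
G1 X36.076 Y191.948 F2100
G1 X18.800 Y202.272
G1 X23.280 Y221.893
G1 X43.325 Y223.695
G1 X51.233 Y205.188
M5
G0 X195.741 Y122.200
M3 S504
G1 X192.183 Y97.061 F2100
G1 X194.048 Y62.230
G1 X201.337 Y17.707
M5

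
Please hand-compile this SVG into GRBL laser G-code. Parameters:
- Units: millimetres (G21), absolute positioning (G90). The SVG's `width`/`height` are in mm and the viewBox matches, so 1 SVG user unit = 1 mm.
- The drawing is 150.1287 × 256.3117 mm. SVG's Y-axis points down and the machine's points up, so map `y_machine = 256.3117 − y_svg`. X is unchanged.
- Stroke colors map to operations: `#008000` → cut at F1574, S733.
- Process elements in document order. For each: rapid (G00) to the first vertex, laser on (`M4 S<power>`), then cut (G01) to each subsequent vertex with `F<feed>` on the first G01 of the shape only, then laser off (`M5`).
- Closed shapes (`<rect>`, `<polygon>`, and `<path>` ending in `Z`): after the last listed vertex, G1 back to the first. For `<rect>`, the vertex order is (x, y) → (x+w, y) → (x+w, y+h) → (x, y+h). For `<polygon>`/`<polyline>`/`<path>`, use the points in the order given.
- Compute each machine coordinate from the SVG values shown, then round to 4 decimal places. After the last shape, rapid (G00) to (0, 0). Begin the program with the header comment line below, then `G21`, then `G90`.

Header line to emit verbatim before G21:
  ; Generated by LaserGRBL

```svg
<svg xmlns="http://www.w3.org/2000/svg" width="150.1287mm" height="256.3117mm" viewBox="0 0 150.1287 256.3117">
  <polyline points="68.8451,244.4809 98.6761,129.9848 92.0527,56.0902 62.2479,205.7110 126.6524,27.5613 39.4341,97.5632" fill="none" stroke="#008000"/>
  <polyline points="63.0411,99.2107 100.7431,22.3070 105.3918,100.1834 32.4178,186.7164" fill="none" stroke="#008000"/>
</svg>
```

1 u = 1 mm; y_m = 256.3117 − y.

[1] `<polyline>` open polyline, #008000→cut S733 F1574: (68.8451,11.8308) → (98.6761,126.3269) → (92.0527,200.2215) → (62.2479,50.6007) → (126.6524,228.7504) → (39.4341,158.7485)

[2] `<polyline>` open polyline, #008000→cut S733 F1574: (63.0411,157.1010) → (100.7431,234.0047) → (105.3918,156.1283) → (32.4178,69.5953)

; Generated by LaserGRBL
G21
G90
G00 X68.8451 Y11.8308
M4 S733
G01 X98.6761 Y126.3269 F1574
G01 X92.0527 Y200.2215
G01 X62.2479 Y50.6007
G01 X126.6524 Y228.7504
G01 X39.4341 Y158.7485
M5
G00 X63.0411 Y157.1010
M4 S733
G01 X100.7431 Y234.0047 F1574
G01 X105.3918 Y156.1283
G01 X32.4178 Y69.5953
M5
G00 X0.0000 Y0.0000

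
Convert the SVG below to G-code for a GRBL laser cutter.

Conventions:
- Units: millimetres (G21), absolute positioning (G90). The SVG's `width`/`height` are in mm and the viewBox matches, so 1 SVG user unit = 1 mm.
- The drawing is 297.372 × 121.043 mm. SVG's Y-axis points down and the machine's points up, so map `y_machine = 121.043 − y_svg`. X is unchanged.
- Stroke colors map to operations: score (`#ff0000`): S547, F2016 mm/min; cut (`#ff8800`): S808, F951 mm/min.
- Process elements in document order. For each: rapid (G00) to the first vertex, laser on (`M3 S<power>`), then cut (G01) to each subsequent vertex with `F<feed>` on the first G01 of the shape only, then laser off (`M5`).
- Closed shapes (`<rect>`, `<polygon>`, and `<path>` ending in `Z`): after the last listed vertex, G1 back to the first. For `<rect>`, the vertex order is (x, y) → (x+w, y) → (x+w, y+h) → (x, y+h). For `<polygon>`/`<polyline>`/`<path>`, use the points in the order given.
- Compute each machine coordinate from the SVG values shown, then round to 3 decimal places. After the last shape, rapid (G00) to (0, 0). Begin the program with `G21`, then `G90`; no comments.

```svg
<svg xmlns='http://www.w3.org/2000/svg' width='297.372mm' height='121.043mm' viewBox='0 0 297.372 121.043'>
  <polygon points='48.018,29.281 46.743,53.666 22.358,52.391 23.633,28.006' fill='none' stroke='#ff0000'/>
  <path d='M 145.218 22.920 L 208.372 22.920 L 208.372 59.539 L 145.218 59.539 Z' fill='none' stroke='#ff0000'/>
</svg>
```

1 u = 1 mm; y_m = 121.043 − y.

[1] `<polygon>` regular polygon, #ff0000→score S547 F2016: (48.018,91.762) → (46.743,67.377) → (22.358,68.652) → (23.633,93.037) → (48.018,91.762) (closed)

[2] `<path>` rectangle, #ff0000→score S547 F2016: (145.218,98.123) → (208.372,98.123) → (208.372,61.504) → (145.218,61.504) → (145.218,98.123) (closed)

G21
G90
G00 X48.018 Y91.762
M3 S547
G01 X46.743 Y67.377 F2016
G01 X22.358 Y68.652
G01 X23.633 Y93.037
G01 X48.018 Y91.762
M5
G00 X145.218 Y98.123
M3 S547
G01 X208.372 Y98.123 F2016
G01 X208.372 Y61.504
G01 X145.218 Y61.504
G01 X145.218 Y98.123
M5
G00 X0.000 Y0.000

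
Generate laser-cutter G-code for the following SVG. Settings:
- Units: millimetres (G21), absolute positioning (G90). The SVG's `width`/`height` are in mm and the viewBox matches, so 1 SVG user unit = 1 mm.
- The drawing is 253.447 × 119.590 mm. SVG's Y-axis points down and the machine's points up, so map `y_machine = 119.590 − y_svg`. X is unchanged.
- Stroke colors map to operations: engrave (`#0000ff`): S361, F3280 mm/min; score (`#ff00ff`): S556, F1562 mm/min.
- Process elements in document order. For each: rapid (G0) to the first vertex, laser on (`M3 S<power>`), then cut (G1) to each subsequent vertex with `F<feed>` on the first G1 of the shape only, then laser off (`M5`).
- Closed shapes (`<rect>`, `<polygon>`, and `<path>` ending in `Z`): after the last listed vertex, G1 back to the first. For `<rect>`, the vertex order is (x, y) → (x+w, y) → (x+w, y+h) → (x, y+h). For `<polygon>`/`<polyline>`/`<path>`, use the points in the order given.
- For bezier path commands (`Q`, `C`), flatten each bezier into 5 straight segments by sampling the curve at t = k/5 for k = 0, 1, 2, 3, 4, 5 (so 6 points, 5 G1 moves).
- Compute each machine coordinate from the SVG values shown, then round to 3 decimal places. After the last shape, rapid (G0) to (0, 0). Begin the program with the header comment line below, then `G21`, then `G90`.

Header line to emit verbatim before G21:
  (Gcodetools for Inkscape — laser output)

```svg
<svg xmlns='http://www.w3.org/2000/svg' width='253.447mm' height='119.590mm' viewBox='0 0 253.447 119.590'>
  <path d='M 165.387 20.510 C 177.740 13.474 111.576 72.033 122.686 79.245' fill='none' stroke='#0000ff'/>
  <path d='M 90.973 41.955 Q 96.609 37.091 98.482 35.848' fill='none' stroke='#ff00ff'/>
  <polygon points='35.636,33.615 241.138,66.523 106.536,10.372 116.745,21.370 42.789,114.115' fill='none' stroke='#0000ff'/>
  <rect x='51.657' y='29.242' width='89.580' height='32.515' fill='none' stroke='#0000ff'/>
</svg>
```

viewBox `0 0 253.447 119.590` with mm width/height → 1 unit = 1 mm. Flip: y_m = 119.590 − y_svg.

**Shape 1** — `<path>` cubic bezier, stroke `#0000ff` → engrave (S361, F3280). Control points (SVG): P0=(165.387,20.510), P1=(177.740,13.474), P2=(111.576,72.033), P3=(122.686,79.245); sampled at t=k/5. Machine vertices: (165.387,99.080) → (164.623,96.366) → (152.493,83.522) → (136.475,66.162) → (124.047,49.898) → (122.686,40.345). Open path.

**Shape 2** — `<path>` quadratic bezier, stroke `#ff00ff` → score (S556, F1562). Control points (SVG): P0=(90.973,41.955), P1=(96.609,37.091), P2=(98.482,35.848); sampled at t=k/5. Machine vertices: (90.973,77.635) → (93.077,79.436) → (94.880,80.947) → (96.382,82.168) → (97.582,83.100) → (98.482,83.742). Open path.

**Shape 3** — `<polygon>` closed polygon, stroke `#0000ff` → engrave (S361, F3280). Machine vertices: (35.636,85.975) → (241.138,53.067) → (106.536,109.218) → (116.745,98.220) → (42.789,5.475) → (35.636,85.975). Closed: final G1 returns to the first vertex.

**Shape 4** — `<rect>` rectangle, stroke `#0000ff` → engrave (S361, F3280). Machine vertices: (51.657,90.348) → (141.237,90.348) → (141.237,57.833) → (51.657,57.833) → (51.657,90.348). Closed: final G1 returns to the first vertex.

(Gcodetools for Inkscape — laser output)
G21
G90
G0 X165.387 Y99.080
M3 S361
G1 X164.623 Y96.366 F3280
G1 X152.493 Y83.522
G1 X136.475 Y66.162
G1 X124.047 Y49.898
G1 X122.686 Y40.345
M5
G0 X90.973 Y77.635
M3 S556
G1 X93.077 Y79.436 F1562
G1 X94.880 Y80.947
G1 X96.382 Y82.168
G1 X97.582 Y83.100
G1 X98.482 Y83.742
M5
G0 X35.636 Y85.975
M3 S361
G1 X241.138 Y53.067 F3280
G1 X106.536 Y109.218
G1 X116.745 Y98.220
G1 X42.789 Y5.475
G1 X35.636 Y85.975
M5
G0 X51.657 Y90.348
M3 S361
G1 X141.237 Y90.348 F3280
G1 X141.237 Y57.833
G1 X51.657 Y57.833
G1 X51.657 Y90.348
M5
G0 X0.000 Y0.000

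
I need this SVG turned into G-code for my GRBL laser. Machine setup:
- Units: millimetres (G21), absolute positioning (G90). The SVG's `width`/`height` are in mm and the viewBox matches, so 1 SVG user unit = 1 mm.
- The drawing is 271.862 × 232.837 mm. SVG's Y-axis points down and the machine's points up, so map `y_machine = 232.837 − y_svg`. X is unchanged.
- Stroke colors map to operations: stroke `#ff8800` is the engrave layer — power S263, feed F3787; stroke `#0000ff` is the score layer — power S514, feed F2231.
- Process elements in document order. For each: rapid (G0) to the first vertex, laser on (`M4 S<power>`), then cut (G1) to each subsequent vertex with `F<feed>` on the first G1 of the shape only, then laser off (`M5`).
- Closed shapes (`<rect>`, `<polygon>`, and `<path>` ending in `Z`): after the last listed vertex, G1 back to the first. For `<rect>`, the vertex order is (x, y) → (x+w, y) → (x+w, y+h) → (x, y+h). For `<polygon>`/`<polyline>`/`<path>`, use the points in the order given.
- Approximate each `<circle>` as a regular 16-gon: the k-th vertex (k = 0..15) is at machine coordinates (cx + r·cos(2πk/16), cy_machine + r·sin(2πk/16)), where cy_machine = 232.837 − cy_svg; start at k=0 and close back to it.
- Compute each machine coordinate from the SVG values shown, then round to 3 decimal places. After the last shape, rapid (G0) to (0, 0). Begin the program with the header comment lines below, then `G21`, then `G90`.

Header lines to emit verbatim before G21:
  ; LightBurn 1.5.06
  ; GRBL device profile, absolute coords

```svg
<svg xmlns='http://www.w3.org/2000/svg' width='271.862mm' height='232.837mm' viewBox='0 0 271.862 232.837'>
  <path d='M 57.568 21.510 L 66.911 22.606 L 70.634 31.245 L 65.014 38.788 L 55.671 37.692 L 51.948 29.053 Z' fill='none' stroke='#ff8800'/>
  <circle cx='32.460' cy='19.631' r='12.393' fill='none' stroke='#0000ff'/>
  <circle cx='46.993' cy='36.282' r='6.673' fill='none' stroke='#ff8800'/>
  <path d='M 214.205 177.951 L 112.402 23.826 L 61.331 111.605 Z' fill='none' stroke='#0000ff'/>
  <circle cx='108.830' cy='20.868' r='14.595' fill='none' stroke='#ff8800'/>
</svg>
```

1 u = 1 mm; y_m = 232.837 − y.

[1] `<path>` regular polygon, #ff8800→engrave S263 F3787: (57.568,211.327) → (66.911,210.231) → (70.634,201.592) → (65.014,194.049) → (55.671,195.145) → (51.948,203.784) → (57.568,211.327) (closed)

[2] `<circle>` circle, #0000ff→score S514 F2231: (44.853,213.206) → (43.910,217.949) → (41.223,221.969) → (37.203,224.656) → (32.460,225.599) → (27.717,224.656) → (23.697,221.969) → (21.010,217.949) → (20.067,213.206) → (21.010,208.463) → (23.697,204.443) → (27.717,201.756) → (32.460,200.813) → (37.203,201.756) → (41.223,204.443) → (43.910,208.463) → (44.853,213.206) (closed)

[3] `<circle>` circle, #ff8800→engrave S263 F3787: (53.666,196.555) → (53.158,199.109) → (51.712,201.274) → (49.547,202.720) → (46.993,203.228) → (44.439,202.720) → (42.274,201.274) → (40.828,199.109) → (40.320,196.555) → (40.828,194.001) → (42.274,191.836) → (44.439,190.390) → (46.993,189.882) → (49.547,190.390) → (51.712,191.836) → (53.158,194.001) → (53.666,196.555) (closed)

[4] `<path>` closed polygon, #0000ff→score S514 F2231: (214.205,54.886) → (112.402,209.011) → (61.331,121.232) → (214.205,54.886) (closed)

[5] `<circle>` circle, #ff8800→engrave S263 F3787: (123.425,211.969) → (122.314,217.554) → (119.150,222.289) → (114.415,225.453) → (108.830,226.564) → (103.245,225.453) → (98.510,222.289) → (95.346,217.554) → (94.235,211.969) → (95.346,206.384) → (98.510,201.649) → (103.245,198.485) → (108.830,197.374) → (114.415,198.485) → (119.150,201.649) → (122.314,206.384) → (123.425,211.969) (closed)

; LightBurn 1.5.06
; GRBL device profile, absolute coords
G21
G90
G0 X57.568 Y211.327
M4 S263
G1 X66.911 Y210.231 F3787
G1 X70.634 Y201.592
G1 X65.014 Y194.049
G1 X55.671 Y195.145
G1 X51.948 Y203.784
G1 X57.568 Y211.327
M5
G0 X44.853 Y213.206
M4 S514
G1 X43.910 Y217.949 F2231
G1 X41.223 Y221.969
G1 X37.203 Y224.656
G1 X32.460 Y225.599
G1 X27.717 Y224.656
G1 X23.697 Y221.969
G1 X21.010 Y217.949
G1 X20.067 Y213.206
G1 X21.010 Y208.463
G1 X23.697 Y204.443
G1 X27.717 Y201.756
G1 X32.460 Y200.813
G1 X37.203 Y201.756
G1 X41.223 Y204.443
G1 X43.910 Y208.463
G1 X44.853 Y213.206
M5
G0 X53.666 Y196.555
M4 S263
G1 X53.158 Y199.109 F3787
G1 X51.712 Y201.274
G1 X49.547 Y202.720
G1 X46.993 Y203.228
G1 X44.439 Y202.720
G1 X42.274 Y201.274
G1 X40.828 Y199.109
G1 X40.320 Y196.555
G1 X40.828 Y194.001
G1 X42.274 Y191.836
G1 X44.439 Y190.390
G1 X46.993 Y189.882
G1 X49.547 Y190.390
G1 X51.712 Y191.836
G1 X53.158 Y194.001
G1 X53.666 Y196.555
M5
G0 X214.205 Y54.886
M4 S514
G1 X112.402 Y209.011 F2231
G1 X61.331 Y121.232
G1 X214.205 Y54.886
M5
G0 X123.425 Y211.969
M4 S263
G1 X122.314 Y217.554 F3787
G1 X119.150 Y222.289
G1 X114.415 Y225.453
G1 X108.830 Y226.564
G1 X103.245 Y225.453
G1 X98.510 Y222.289
G1 X95.346 Y217.554
G1 X94.235 Y211.969
G1 X95.346 Y206.384
G1 X98.510 Y201.649
G1 X103.245 Y198.485
G1 X108.830 Y197.374
G1 X114.415 Y198.485
G1 X119.150 Y201.649
G1 X122.314 Y206.384
G1 X123.425 Y211.969
M5
G0 X0.000 Y0.000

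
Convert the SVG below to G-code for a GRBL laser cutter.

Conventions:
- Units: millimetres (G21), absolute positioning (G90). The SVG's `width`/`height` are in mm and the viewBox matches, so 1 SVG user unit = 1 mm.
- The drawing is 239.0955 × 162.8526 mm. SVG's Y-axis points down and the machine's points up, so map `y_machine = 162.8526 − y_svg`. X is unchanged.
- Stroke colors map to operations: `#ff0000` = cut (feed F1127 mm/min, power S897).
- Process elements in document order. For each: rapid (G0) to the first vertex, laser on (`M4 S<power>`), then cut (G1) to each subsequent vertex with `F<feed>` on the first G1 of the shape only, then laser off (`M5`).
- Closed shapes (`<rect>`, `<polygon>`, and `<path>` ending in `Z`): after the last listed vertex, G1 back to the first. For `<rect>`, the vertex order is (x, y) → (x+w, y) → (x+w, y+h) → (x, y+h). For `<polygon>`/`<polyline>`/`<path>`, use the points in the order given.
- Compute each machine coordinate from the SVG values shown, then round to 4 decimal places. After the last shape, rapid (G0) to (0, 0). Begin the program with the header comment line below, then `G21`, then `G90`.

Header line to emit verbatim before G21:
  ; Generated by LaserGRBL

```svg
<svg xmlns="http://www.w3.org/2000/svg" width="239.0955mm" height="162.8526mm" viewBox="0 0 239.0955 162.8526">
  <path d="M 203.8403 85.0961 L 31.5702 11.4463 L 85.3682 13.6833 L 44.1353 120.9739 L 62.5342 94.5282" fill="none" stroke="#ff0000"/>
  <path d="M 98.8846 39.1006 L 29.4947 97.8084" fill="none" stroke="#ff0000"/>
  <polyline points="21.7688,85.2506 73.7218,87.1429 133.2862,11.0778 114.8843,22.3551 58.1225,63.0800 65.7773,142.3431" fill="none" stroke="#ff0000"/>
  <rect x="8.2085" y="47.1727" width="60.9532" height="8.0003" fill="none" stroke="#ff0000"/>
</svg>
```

; Generated by LaserGRBL
G21
G90
G0 X203.8403 Y77.7565
M4 S897
G1 X31.5702 Y151.4063 F1127
G1 X85.3682 Y149.1693
G1 X44.1353 Y41.8787
G1 X62.5342 Y68.3244
M5
G0 X98.8846 Y123.7520
M4 S897
G1 X29.4947 Y65.0442 F1127
M5
G0 X21.7688 Y77.6020
M4 S897
G1 X73.7218 Y75.7097 F1127
G1 X133.2862 Y151.7748
G1 X114.8843 Y140.4975
G1 X58.1225 Y99.7726
G1 X65.7773 Y20.5095
M5
G0 X8.2085 Y115.6799
M4 S897
G1 X69.1617 Y115.6799 F1127
G1 X69.1617 Y107.6796
G1 X8.2085 Y107.6796
G1 X8.2085 Y115.6799
M5
G0 X0.0000 Y0.0000

viewBox `0 0 239.0955 162.8526` with mm width/height → 1 unit = 1 mm. Flip: y_m = 162.8526 − y_svg.

**Shape 1** — `<path>` open polyline, stroke `#ff0000` → cut (S897, F1127). Machine vertices: (203.8403,77.7565) → (31.5702,151.4063) → (85.3682,149.1693) → (44.1353,41.8787) → (62.5342,68.3244). Open path.

**Shape 2** — `<path>` line segment, stroke `#ff0000` → cut (S897, F1127). Machine vertices: (98.8846,123.7520) → (29.4947,65.0442). Open path.

**Shape 3** — `<polyline>` open polyline, stroke `#ff0000` → cut (S897, F1127). Machine vertices: (21.7688,77.6020) → (73.7218,75.7097) → (133.2862,151.7748) → (114.8843,140.4975) → (58.1225,99.7726) → (65.7773,20.5095). Open path.

**Shape 4** — `<rect>` rectangle, stroke `#ff0000` → cut (S897, F1127). Machine vertices: (8.2085,115.6799) → (69.1617,115.6799) → (69.1617,107.6796) → (8.2085,107.6796) → (8.2085,115.6799). Closed: final G1 returns to the first vertex.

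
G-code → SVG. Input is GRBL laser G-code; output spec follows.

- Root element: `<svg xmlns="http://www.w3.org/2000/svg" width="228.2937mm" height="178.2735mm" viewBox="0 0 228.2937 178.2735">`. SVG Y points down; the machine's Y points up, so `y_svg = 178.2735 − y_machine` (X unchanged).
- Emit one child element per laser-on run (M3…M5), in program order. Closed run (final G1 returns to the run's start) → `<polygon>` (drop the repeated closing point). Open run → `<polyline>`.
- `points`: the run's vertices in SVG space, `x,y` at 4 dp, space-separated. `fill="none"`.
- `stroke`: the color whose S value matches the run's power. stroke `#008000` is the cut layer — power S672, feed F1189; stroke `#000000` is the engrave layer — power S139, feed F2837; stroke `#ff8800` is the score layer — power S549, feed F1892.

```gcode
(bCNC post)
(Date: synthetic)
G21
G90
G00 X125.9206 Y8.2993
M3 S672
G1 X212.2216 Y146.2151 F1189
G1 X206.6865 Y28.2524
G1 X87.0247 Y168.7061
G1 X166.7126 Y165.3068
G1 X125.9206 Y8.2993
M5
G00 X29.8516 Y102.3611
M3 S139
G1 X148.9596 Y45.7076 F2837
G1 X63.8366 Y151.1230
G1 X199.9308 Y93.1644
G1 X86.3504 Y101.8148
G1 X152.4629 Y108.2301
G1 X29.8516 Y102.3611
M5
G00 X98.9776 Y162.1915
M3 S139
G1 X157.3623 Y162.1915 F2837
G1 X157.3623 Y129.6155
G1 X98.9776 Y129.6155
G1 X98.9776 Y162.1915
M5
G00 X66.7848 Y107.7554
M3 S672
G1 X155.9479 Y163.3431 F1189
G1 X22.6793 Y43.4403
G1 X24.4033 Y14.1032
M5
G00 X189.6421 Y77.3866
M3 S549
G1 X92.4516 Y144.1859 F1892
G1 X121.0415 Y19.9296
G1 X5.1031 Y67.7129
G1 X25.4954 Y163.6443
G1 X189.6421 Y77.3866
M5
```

<svg xmlns="http://www.w3.org/2000/svg" width="228.2937mm" height="178.2735mm" viewBox="0 0 228.2937 178.2735">
  <polygon points="125.9206,169.9742 212.2216,32.0584 206.6865,150.0211 87.0247,9.5674 166.7126,12.9667" fill="none" stroke="#008000"/>
  <polygon points="29.8516,75.9124 148.9596,132.5659 63.8366,27.1505 199.9308,85.1091 86.3504,76.4587 152.4629,70.0434" fill="none" stroke="#000000"/>
  <polygon points="98.9776,16.0820 157.3623,16.0820 157.3623,48.6580 98.9776,48.6580" fill="none" stroke="#000000"/>
  <polyline points="66.7848,70.5181 155.9479,14.9304 22.6793,134.8332 24.4033,164.1703" fill="none" stroke="#008000"/>
  <polygon points="189.6421,100.8869 92.4516,34.0876 121.0415,158.3439 5.1031,110.5606 25.4954,14.6292" fill="none" stroke="#ff8800"/>
</svg>

y_svg = 178.2735 − y_m.

[1] S672→`#008000` (cut); closed run; points: 125.9206,169.9742 212.2216,32.0584 206.6865,150.0211 87.0247,9.5674 166.7126,12.9667

[2] S139→`#000000` (engrave); closed run; points: 29.8516,75.9124 148.9596,132.5659 63.8366,27.1505 199.9308,85.1091 86.3504,76.4587 152.4629,70.0434

[3] S139→`#000000` (engrave); closed run; points: 98.9776,16.0820 157.3623,16.0820 157.3623,48.6580 98.9776,48.6580

[4] S672→`#008000` (cut); open run; points: 66.7848,70.5181 155.9479,14.9304 22.6793,134.8332 24.4033,164.1703

[5] S549→`#ff8800` (score); closed run; points: 189.6421,100.8869 92.4516,34.0876 121.0415,158.3439 5.1031,110.5606 25.4954,14.6292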